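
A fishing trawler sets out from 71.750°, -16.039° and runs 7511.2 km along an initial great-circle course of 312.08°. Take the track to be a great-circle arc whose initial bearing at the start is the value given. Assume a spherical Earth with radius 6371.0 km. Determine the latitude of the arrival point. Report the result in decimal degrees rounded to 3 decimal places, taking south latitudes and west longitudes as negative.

Angular distance δ = d/R = 7511.2 / 6371 = 1.178967 rad.
With φ₁ = 71.750° = 1.252274 rad and θ = 312.08° = 5.446824 rad:
Destination latitude: φ₂ = arcsin( sin φ₁ cos δ + cos φ₁ sin δ cos θ ) = arcsin(0.556637) = 33.824°.
For the longitude increment, Δλ = atan2( sin θ sin δ cos φ₁, cos δ − sin φ₁ sin φ₂ ) = atan2(-0.214818, -0.146758) = -124.340°.
Hence λ₂ = -16.039° + -124.340° = -140.379°.

latitude 33.824°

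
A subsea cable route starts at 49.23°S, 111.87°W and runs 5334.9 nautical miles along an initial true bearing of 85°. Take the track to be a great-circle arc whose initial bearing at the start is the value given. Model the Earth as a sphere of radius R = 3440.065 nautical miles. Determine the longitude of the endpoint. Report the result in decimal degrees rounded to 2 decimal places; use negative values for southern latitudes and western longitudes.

Angular distance δ = d/R = 5334.9 / 3440.065 = 1.550814 rad.
Start latitude φ₁ = -0.859226 rad; initial bearing θ = 1.483530 rad.
Destination latitude: φ₂ = arcsin( sin φ₁ cos δ + cos φ₁ sin δ cos θ ) = arcsin(0.041771) = 2.39°.
Then Δλ = atan2(0.650409, 0.051616) = 1.491603 rad, from sin θ sin δ cos φ₁ over cos δ − sin φ₁ sin φ₂.
λ₂ = -111.87° + 85.46° = -26.41°.

longitude -26.41°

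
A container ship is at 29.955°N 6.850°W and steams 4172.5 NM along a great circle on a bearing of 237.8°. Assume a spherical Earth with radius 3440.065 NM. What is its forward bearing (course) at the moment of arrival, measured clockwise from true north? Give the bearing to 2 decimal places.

The arc subtends δ = 4172.5/3440.065 = 1.212913 rad at the centre.
Converting: φ₁ = 0.522813 rad, θ = 4.150393 rad.
Applying the spherical law of cosines for sides, sin φ₂ = sin φ₁ cos δ + cos φ₁ sin δ cos θ = -0.257533, so φ₂ = -14.924°.
Δλ = atan2( sin θ sin δ cos φ₁ , cos δ − sin φ₁ sin φ₂ ) = atan2(-0.686704, 0.478884) = -0.961841 rad = -55.109°.
Hence λ₂ = -6.850° + -55.109° = -61.959°.
The forward bearing on arrival equals the back-azimuth from the destination plus 180°.
Back-azimuth from P₂ (-14.92°, -61.96°) to P₁ (29.95°, -6.85°), with Δλ' = λ₁ − λ₂ = 55.11°: atan2( sin Δλ' cos φ₁ , cos φ₂ sin φ₁ − sin φ₂ cos φ₁ cos Δλ' ) = 49.35°.
Final bearing = (49.35° + 180°) mod 360° = 229.35°.

final bearing 229.35°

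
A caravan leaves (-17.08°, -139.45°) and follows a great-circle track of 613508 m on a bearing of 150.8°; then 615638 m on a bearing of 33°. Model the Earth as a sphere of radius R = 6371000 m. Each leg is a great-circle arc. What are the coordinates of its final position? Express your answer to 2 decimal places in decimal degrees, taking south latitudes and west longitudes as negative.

latitude -17.20°, longitude -133.40°

Apply the spherical direct solution leg by leg, carrying full precision between legs.
Leg 1: from (-17.08°, -139.45°), δ = 613508/6371000 = 0.096297 rad, θ = 150.8° → φ = -21.87°, λ = -136.55°.
Leg 2: from (-21.87°, -136.55°), δ = 615638/6371000 = 0.096631 rad, θ = 33° → φ = -17.20°, λ = -133.40°.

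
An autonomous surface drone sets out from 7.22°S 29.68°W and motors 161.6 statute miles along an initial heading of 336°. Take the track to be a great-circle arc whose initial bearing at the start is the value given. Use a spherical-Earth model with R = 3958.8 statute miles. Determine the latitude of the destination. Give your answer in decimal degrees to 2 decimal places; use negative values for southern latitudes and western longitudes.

Angular distance δ = d/R = 161.6 / 3958.8 = 0.040820 rad.
Converting: φ₁ = -0.126013 rad, θ = 5.864306 rad.
Destination latitude: φ₂ = arcsin( sin φ₁ cos δ + cos φ₁ sin δ cos θ ) = arcsin(-0.088589) = -5.08°.
Then Δλ = atan2(-0.016467, 0.988033) = -0.016665 rad, from sin θ sin δ cos φ₁ over cos δ − sin φ₁ sin φ₂.
λ₂ = λ₁ + Δλ = -30.63°.

latitude -5.08°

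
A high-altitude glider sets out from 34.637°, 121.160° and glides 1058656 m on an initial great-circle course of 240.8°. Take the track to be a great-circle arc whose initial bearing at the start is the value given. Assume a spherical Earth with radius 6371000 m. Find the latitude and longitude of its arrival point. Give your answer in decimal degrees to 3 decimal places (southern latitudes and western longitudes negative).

Central angle δ = d/R = 0.166168 rad.
Converting: φ₁ = 0.604530 rad, θ = 4.202753 rad.
sin φ₂ = sin φ₁ cos δ + cos φ₁ sin δ cos θ = (0.568375)(0.986226) + (0.822769)(0.165404)(-0.487860) = 0.494154
φ₂ = asin(0.494154) = 0.516861 rad = 29.614°.
Δλ = atan2( sin θ sin δ cos φ₁ , cos δ − sin φ₁ sin φ₂ ) = atan2(-0.118796, 0.705361) = -0.166852 rad = -9.560°.
λ₂ = λ₁ + Δλ = 111.600°.

latitude 29.614°, longitude 111.600°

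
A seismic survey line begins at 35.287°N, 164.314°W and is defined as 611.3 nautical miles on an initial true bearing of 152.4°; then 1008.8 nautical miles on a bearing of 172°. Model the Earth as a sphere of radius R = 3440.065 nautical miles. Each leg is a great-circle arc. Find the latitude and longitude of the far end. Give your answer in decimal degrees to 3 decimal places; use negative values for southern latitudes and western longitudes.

Apply the spherical direct solution leg by leg, carrying full precision between legs.
Leg 1: from (35.287°, -164.314°), δ = 611.3/3440.065 = 0.177700 rad, θ = 152.4° → φ = 26.149°, λ = -159.079°.
Leg 2: from (26.149°, -159.079°), δ = 1008.8/3440.065 = 0.293250 rad, θ = 172° → φ = 9.494°, λ = -156.742°.

latitude 9.494°, longitude -156.742°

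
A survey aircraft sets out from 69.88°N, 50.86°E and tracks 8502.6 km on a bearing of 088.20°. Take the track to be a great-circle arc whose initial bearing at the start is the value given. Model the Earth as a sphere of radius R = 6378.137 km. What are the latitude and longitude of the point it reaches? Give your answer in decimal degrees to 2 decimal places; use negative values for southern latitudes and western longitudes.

latitude 13.39°, longitude 137.78°

Central angle δ = d/R = 1.333085 rad.
With φ₁ = 69.88° = 1.219636 rad and θ = 88.2° = 1.539380 rad:
sin φ₂ = sin φ₁ cos δ + cos φ₁ sin δ cos θ = (0.938974)(0.235479) + (0.343987)(0.971879)(0.031411) = 0.231610
φ₂ = asin(0.231610) = 0.233732 rad = 13.39°.
For the longitude increment, Δλ = atan2( sin θ sin δ cos φ₁, cos δ − sin φ₁ sin φ₂ ) = atan2(0.334149, 0.018003) = 86.92°.
λ₂ = 50.86° + 86.92° = 137.78°.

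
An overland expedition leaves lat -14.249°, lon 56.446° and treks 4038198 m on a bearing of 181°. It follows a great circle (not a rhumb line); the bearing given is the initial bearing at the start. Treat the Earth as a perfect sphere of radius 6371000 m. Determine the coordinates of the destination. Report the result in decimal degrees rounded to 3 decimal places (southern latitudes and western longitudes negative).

latitude -50.558°, longitude 55.514°

δ = 4038198/6371000 = 0.633841 rad (36.3164°).
Converting: φ₁ = -0.248692 rad, θ = 3.159046 rad.
Applying the spherical law of cosines for sides, sin φ₂ = sin φ₁ cos δ + cos φ₁ sin δ cos θ = -0.772263, so φ₂ = -50.558°.
Δλ = atan2( sin θ sin δ cos φ₁ , cos δ − sin φ₁ sin φ₂ ) = atan2(-0.010018, 0.615677) = -0.016270 rad = -0.932°.
λ₂ = λ₁ + Δλ = 55.514°.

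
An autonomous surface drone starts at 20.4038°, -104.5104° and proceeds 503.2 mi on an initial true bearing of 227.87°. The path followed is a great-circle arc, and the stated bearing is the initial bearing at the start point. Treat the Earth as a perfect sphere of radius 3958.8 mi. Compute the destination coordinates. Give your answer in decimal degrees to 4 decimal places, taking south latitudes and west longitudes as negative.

latitude 15.4335°, longitude -110.1074°

Central angle δ = d/R = 0.127109 rad.
Converting: φ₁ = 0.356113 rad, θ = 3.977082 rad.
Destination latitude: φ₂ = arcsin( sin φ₁ cos δ + cos φ₁ sin δ cos θ ) = arcsin(0.266120) = 15.4335°.
For the longitude increment, Δλ = atan2( sin θ sin δ cos φ₁, cos δ − sin φ₁ sin φ₂ ) = atan2(-0.088115, 0.899154) = -5.5970°.
λ₂ = λ₁ + Δλ = -110.1074°.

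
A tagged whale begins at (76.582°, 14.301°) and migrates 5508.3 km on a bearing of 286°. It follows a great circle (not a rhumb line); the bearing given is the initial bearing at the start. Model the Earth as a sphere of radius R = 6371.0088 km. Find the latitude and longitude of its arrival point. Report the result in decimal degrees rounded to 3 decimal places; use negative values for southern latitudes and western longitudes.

latitude 42.836°, longitude -79.875°

δ = 5508.3/6371.0088 = 0.864588 rad (49.5373°).
Start latitude φ₁ = 1.336608 rad; initial bearing θ = 4.991642 rad.
Applying the spherical law of cosines for sides, sin φ₂ = sin φ₁ cos δ + cos φ₁ sin δ cos θ = 0.679903, so φ₂ = 42.836°.
For the longitude increment, Δλ = atan2( sin θ sin δ cos φ₁, cos δ − sin φ₁ sin φ₂ ) = atan2(-0.169713, -0.012391) = -94.176°.
λ₂ = λ₁ + Δλ = -79.875°.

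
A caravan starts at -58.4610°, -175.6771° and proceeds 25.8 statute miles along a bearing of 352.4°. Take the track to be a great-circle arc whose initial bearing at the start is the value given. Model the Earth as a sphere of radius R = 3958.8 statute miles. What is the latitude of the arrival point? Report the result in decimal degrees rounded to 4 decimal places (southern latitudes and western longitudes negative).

latitude -58.0908°

Central angle δ = d/R = 0.006517 rad.
Converting: φ₁ = -1.020337 rad, θ = 6.150540 rad.
Destination latitude: φ₂ = arcsin( sin φ₁ cos δ + cos φ₁ sin δ cos θ ) = arcsin(-0.848887) = -58.0908°.
Then Δλ = atan2(-0.000451, 0.276486) = -0.001631 rad, from sin θ sin δ cos φ₁ over cos δ − sin φ₁ sin φ₂.
λ₂ = -175.6771° + -0.0934° = -175.7705°.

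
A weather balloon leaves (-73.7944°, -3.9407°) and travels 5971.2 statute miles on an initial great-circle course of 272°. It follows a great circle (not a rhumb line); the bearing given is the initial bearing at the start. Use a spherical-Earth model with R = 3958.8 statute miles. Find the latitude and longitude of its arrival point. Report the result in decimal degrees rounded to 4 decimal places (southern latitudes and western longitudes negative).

latitude -2.8785°, longitude -91.0212°

The arc subtends δ = 5971.2/3958.8 = 1.508336 rad at the centre.
Start latitude φ₁ = -1.287955 rad; initial bearing θ = 4.747296 rad.
sin φ₂ = sin φ₁ cos δ + cos φ₁ sin δ cos θ = (-0.960266)(0.062420) + (0.279085)(0.998050)(0.034899) = -0.050219
φ₂ = asin(-0.050219) = -0.050240 rad = -2.8785°.
Δλ = atan2( sin θ sin δ cos φ₁ , cos δ − sin φ₁ sin φ₂ ) = atan2(-0.278371, 0.014196) = -1.519842 rad = -87.0805°.
λ₂ = -3.9407° + -87.0805° = -91.0212°.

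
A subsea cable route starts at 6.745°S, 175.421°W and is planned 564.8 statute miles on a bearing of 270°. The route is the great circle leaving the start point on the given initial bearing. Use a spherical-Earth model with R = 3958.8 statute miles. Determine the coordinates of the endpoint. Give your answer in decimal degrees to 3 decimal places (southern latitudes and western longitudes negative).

latitude -6.676°, longitude 176.348°

Central angle δ = d/R = 0.142669 rad.
Converting: φ₁ = -0.117722 rad, θ = 4.712389 rad.
Destination latitude: φ₂ = arcsin( sin φ₁ cos δ + cos φ₁ sin δ cos θ ) = arcsin(-0.116257) = -6.676°.
Δλ = atan2( sin θ sin δ cos φ₁ , cos δ − sin φ₁ sin φ₂ ) = atan2(-0.141202, 0.976185) = -0.143650 rad = -8.231°.
λ₂ = -175.421° + -8.231° = -183.652°, normalized to (−180°, 180°] → 176.348°.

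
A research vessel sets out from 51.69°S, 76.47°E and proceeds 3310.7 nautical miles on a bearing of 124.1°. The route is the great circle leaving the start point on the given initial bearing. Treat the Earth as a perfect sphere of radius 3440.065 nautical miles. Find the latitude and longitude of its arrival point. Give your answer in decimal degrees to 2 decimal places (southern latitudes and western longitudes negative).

latitude -47.19°, longitude 167.03°

Central angle δ = d/R = 0.962395 rad.
Converting: φ₁ = -0.902161 rad, θ = 2.165954 rad.
Destination latitude: φ₂ = arcsin( sin φ₁ cos δ + cos φ₁ sin δ cos θ ) = arcsin(-0.733668) = -47.19°.
Δλ = atan2( sin θ sin δ cos φ₁ , cos δ − sin φ₁ sin φ₂ ) = atan2(0.421218, -0.004129) = 1.580599 rad = 90.56°.
λ₂ = 76.47° + 90.56° = 167.03°.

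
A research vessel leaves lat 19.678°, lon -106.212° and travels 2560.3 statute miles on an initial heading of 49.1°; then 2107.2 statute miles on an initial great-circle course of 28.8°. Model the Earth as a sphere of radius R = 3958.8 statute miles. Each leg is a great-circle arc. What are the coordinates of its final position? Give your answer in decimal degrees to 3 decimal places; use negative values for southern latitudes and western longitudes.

Apply the spherical direct solution leg by leg, carrying full precision between legs.
Leg 1: from (19.678°, -106.212°), δ = 2560.3/3958.8 = 0.646736 rad, θ = 49.1° → φ = 39.809°, λ = -69.848°.
Leg 2: from (39.809°, -69.848°), δ = 2107.2/3958.8 = 0.532283 rad, θ = 28.8° → φ = 63.289°, λ = -36.897°.

latitude 63.289°, longitude -36.897°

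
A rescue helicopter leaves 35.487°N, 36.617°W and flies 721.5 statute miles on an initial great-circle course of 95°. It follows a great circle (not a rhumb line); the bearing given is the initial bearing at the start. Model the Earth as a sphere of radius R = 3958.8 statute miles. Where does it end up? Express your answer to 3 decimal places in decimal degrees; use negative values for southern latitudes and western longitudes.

latitude 33.920°, longitude -24.050°

Central angle δ = d/R = 0.182252 rad.
Start latitude φ₁ = 0.619365 rad; initial bearing θ = 1.658063 rad.
Destination latitude: φ₂ = arcsin( sin φ₁ cos δ + cos φ₁ sin δ cos θ ) = arcsin(0.558041) = 33.920°.
Δλ = atan2( sin θ sin δ cos φ₁ , cos δ − sin φ₁ sin φ₂ ) = atan2(0.147017, 0.659485) = 0.219340 rad = 12.567°.
Hence λ₂ = -36.617° + 12.567° = -24.050°.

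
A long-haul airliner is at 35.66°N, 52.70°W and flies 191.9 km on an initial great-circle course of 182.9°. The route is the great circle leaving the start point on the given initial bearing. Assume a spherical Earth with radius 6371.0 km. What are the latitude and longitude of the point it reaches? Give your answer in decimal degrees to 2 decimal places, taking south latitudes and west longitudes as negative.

The arc subtends δ = 191.9/6371 = 0.030121 rad at the centre.
Start latitude φ₁ = 0.622384 rad; initial bearing θ = 3.192207 rad.
Destination latitude: φ₂ = arcsin( sin φ₁ cos δ + cos φ₁ sin δ cos θ ) = arcsin(0.558272) = 33.94°.
Δλ = atan2( sin θ sin δ cos φ₁ , cos δ − sin φ₁ sin φ₂ ) = atan2(-0.001238, 0.674088) = -0.001837 rad = -0.11°.
Hence λ₂ = -52.70° + -0.11° = -52.81°.

latitude 33.94°, longitude -52.81°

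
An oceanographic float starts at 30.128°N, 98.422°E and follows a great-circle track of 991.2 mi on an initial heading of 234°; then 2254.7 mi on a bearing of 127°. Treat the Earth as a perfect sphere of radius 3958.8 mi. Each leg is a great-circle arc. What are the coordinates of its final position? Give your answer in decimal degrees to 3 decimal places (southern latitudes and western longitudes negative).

latitude 0.041°, longitude 111.523°

Apply the spherical direct solution leg by leg, carrying full precision between legs.
Leg 1: from (30.128°, 98.422°), δ = 991.2/3958.8 = 0.250379 rad, θ = 234° → φ = 21.120°, λ = 86.013°.
Leg 2: from (21.120°, 86.013°), δ = 2254.7/3958.8 = 0.569541 rad, θ = 127° → φ = 0.041°, λ = 111.523°.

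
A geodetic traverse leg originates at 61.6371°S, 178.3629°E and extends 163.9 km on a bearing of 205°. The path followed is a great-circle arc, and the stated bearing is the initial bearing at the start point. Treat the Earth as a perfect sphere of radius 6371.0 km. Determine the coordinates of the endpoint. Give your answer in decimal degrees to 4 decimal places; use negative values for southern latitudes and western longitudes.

The arc subtends δ = 163.9/6371 = 0.025726 rad at the centre.
Converting: φ₁ = -1.075770 rad, θ = 3.577925 rad.
sin φ₂ = sin φ₁ cos δ + cos φ₁ sin δ cos θ = (-0.879956)(0.999669) + (0.475055)(0.025723)(-0.906308) = -0.890740
φ₂ = asin(-0.890740) = -1.098971 rad = -62.9664°.
For the longitude increment, Δλ = atan2( sin θ sin δ cos φ₁, cos δ − sin φ₁ sin φ₂ ) = atan2(-0.005164, 0.215857) = -1.3705°.
Hence λ₂ = 178.3629° + -1.3705° = 176.9924°.

latitude -62.9664°, longitude 176.9924°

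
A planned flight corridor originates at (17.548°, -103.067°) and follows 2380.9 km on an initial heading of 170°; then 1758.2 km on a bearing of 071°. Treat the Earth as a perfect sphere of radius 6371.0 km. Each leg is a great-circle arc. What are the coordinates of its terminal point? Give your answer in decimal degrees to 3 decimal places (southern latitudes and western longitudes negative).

latitude 1.650°, longitude -84.489°

Apply the spherical direct solution leg by leg, carrying full precision between legs.
Leg 1: from (17.548°, -103.067°), δ = 2380.9/6371 = 0.373709 rad, θ = 170° → φ = -3.560°, λ = -99.425°.
Leg 2: from (-3.560°, -99.425°), δ = 1758.2/6371 = 0.275969 rad, θ = 71° → φ = 1.650°, λ = -84.489°.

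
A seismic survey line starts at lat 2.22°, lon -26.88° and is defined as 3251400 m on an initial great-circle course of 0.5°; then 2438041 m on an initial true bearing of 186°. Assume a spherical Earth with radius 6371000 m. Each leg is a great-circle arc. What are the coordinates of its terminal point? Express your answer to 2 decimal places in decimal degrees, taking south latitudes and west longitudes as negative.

Apply the spherical direct solution leg by leg, carrying full precision between legs.
Leg 1: from (2.22°, -26.88°), δ = 3251400/6371000 = 0.510344 rad, θ = 0.5° → φ = 31.46°, λ = -26.59°.
Leg 2: from (31.46°, -26.59°), δ = 2438041/6371000 = 0.382678 rad, θ = 186° → φ = 9.63°, λ = -28.86°.

latitude 9.63°, longitude -28.86°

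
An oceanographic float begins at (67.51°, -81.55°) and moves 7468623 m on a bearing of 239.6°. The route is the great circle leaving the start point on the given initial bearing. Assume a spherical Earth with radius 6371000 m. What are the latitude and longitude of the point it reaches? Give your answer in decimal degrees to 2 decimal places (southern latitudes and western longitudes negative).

latitude 10.38°, longitude -135.47°

The arc subtends δ = 7468623/6371000 = 1.172284 rad at the centre.
Start latitude φ₁ = 1.178272 rad; initial bearing θ = 4.181809 rad.
sin φ₂ = sin φ₁ cos δ + cos φ₁ sin δ cos θ = (0.923946)(0.388047) + (0.382522)(0.921639)(-0.506034) = 0.180134
φ₂ = asin(0.180134) = 0.181123 rad = 10.38°.
For the longitude increment, Δλ = atan2( sin θ sin δ cos φ₁, cos δ − sin φ₁ sin φ₂ ) = atan2(-0.304077, 0.221613) = -53.92°.
λ₂ = -81.55° + -53.92° = -135.47°.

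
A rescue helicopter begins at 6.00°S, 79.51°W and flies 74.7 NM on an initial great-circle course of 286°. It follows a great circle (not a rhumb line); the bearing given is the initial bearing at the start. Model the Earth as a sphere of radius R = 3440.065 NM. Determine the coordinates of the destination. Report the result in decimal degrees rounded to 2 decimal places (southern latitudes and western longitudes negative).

Central angle δ = d/R = 0.021715 rad.
Converting: φ₁ = -0.104720 rad, θ = 4.991642 rad.
Applying the spherical law of cosines for sides, sin φ₂ = sin φ₁ cos δ + cos φ₁ sin δ cos θ = -0.098552, so φ₂ = -5.66°.
For the longitude increment, Δλ = atan2( sin θ sin δ cos φ₁, cos δ − sin φ₁ sin φ₂ ) = atan2(-0.020758, 0.989463) = -1.20°.
λ₂ = -79.51° + -1.20° = -80.71°.

latitude -5.66°, longitude -80.71°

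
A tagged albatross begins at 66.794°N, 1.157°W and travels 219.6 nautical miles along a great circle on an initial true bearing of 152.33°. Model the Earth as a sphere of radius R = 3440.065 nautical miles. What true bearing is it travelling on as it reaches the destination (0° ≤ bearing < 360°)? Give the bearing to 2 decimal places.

final bearing 155.79°

Central angle δ = d/R = 0.063836 rad.
With φ₁ = 66.794° = 1.165775 rad and θ = 152.33° = 2.658660 rad:
Applying the spherical law of cosines for sides, sin φ₂ = sin φ₁ cos δ + cos φ₁ sin δ cos θ = 0.894960, so φ₂ = 63.503°.
Then Δλ = atan2(0.011673, 0.175411) = 0.066448 rad, from sin θ sin δ cos φ₁ over cos δ − sin φ₁ sin φ₂.
Hence λ₂ = -1.157° + 3.807° = 2.650°.
The forward bearing on arrival equals the back-azimuth from the destination plus 180°.
Back-azimuth from P₂ (63.50°, 2.65°) to P₁ (66.79°, -1.16°), with Δλ' = λ₁ − λ₂ = -3.81°: atan2( sin Δλ' cos φ₁ , cos φ₂ sin φ₁ − sin φ₂ cos φ₁ cos Δλ' ) = 335.79°.
Final bearing = (335.79° + 180°) mod 360° = 155.79°.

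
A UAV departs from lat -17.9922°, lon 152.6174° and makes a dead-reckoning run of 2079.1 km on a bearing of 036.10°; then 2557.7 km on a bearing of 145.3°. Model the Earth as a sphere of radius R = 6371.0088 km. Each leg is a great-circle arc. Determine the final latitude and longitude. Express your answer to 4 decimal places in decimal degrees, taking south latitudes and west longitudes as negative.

latitude -21.3136°, longitude 177.3316°

Apply the spherical direct solution leg by leg, carrying full precision between legs.
Leg 1: from (-17.9922°, 152.6174°), δ = 2079.1/6371.0088 = 0.326338 rad, θ = 36.1° → φ = -2.6497°, λ = 163.5168°.
Leg 2: from (-2.6497°, 163.5168°), δ = 2557.7/6371.0088 = 0.401459 rad, θ = 145.3° → φ = -21.3136°, λ = 177.3316°.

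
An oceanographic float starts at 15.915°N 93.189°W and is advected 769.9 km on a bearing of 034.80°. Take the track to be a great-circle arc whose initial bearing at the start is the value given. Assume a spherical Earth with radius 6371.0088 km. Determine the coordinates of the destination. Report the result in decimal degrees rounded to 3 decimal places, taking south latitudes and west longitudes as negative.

Central angle δ = d/R = 0.120844 rad.
Start latitude φ₁ = 0.277769 rad; initial bearing θ = 0.607375 rad.
Applying the spherical law of cosines for sides, sin φ₂ = sin φ₁ cos δ + cos φ₁ sin δ cos θ = 0.367407, so φ₂ = 21.556°.
Then Δλ = atan2(0.066163, 0.891960) = 0.074041 rad, from sin θ sin δ cos φ₁ over cos δ − sin φ₁ sin φ₂.
Hence λ₂ = -93.189° + 4.242° = -88.947°.

latitude 21.556°, longitude -88.947°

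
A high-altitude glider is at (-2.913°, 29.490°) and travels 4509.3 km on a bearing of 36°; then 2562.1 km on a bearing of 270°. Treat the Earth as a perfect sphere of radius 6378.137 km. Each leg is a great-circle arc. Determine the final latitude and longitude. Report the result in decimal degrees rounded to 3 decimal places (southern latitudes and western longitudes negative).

latitude 26.582°, longitude 29.472°

Apply the spherical direct solution leg by leg, carrying full precision between legs.
Leg 1: from (-2.913°, 29.490°), δ = 4509.3/6378.137 = 0.706993 rad, θ = 36° → φ = 29.090°, λ = 55.397°.
Leg 2: from (29.090°, 55.397°), δ = 2562.1/6378.137 = 0.401700 rad, θ = 270° → φ = 26.582°, λ = 29.472°.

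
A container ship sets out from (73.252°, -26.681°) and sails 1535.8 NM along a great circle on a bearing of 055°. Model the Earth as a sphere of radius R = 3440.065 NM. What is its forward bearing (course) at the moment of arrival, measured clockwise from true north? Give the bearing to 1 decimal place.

Angular distance δ = d/R = 1535.8 / 3440.065 = 0.446445 rad.
Start latitude φ₁ = 1.278489 rad; initial bearing θ = 0.959931 rad.
sin φ₂ = sin φ₁ cos δ + cos φ₁ sin δ cos θ = (0.957581)(0.901988) + (0.288163)(0.431762)(0.573576) = 0.935090
φ₂ = asin(0.935090) = 1.208512 rad = 69.243°.
Then Δλ = atan2(0.101917, 0.006563) = 1.506488 rad, from sin θ sin δ cos φ₁ over cos δ − sin φ₁ sin φ₂.
λ₂ = λ₁ + Δλ = 59.634°.
The forward bearing on arrival equals the back-azimuth from the destination plus 180°.
Back-azimuth from P₂ (69.2°, 59.6°) to P₁ (73.3°, -26.7°), with Δλ' = λ₁ − λ₂ = -86.3°: atan2( sin Δλ' cos φ₁ , cos φ₂ sin φ₁ − sin φ₂ cos φ₁ cos Δλ' ) = 318.2°.
Final bearing = (318.2° + 180°) mod 360° = 138.2°.

final bearing 138.2°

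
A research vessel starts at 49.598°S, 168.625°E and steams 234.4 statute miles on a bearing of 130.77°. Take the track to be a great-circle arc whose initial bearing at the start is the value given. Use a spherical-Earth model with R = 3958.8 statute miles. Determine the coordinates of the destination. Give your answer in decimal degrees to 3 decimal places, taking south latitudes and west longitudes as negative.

latitude -51.742°, longitude 172.775°

Central angle δ = d/R = 0.059210 rad.
Converting: φ₁ = -0.865648 rad, θ = 2.282367 rad.
sin φ₂ = sin φ₁ cos δ + cos φ₁ sin δ cos θ = (-0.761516)(0.998248) + (0.648146)(0.059175)(-0.653024) = -0.785227
φ₂ = asin(-0.785227) = -0.903063 rad = -51.742°.
Δλ = atan2( sin θ sin δ cos φ₁ , cos δ − sin φ₁ sin φ₂ ) = atan2(0.029047, 0.400285) = 0.072439 rad = 4.150°.
λ₂ = λ₁ + Δλ = 172.775°.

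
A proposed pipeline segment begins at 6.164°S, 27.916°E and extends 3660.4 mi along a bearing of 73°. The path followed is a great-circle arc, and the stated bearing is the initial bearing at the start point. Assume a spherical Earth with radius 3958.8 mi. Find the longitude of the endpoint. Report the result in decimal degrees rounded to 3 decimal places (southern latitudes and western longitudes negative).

longitude 78.670°

Central angle δ = d/R = 0.924624 rad.
Start latitude φ₁ = -0.107582 rad; initial bearing θ = 1.274090 rad.
Destination latitude: φ₂ = arcsin( sin φ₁ cos δ + cos φ₁ sin δ cos θ ) = arcsin(0.167424) = 9.638°.
For the longitude increment, Δλ = atan2( sin θ sin δ cos φ₁, cos δ − sin φ₁ sin φ₂ ) = atan2(0.759094, 0.620112) = 50.754°.
λ₂ = λ₁ + Δλ = 78.670°.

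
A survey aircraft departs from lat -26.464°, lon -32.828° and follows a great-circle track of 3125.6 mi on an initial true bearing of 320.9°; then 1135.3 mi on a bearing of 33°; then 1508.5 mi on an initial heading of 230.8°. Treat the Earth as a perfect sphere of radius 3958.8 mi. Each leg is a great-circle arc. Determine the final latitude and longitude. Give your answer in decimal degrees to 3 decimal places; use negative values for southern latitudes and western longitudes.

latitude 9.298°, longitude -67.182°

Apply the spherical direct solution leg by leg, carrying full precision between legs.
Leg 1: from (-26.464°, -32.828°), δ = 3125.6/3958.8 = 0.789532 rad, θ = 320.9° → φ = 10.339°, λ = -59.905°.
Leg 2: from (10.339°, -59.905°), δ = 1135.3/3958.8 = 0.286779 rad, θ = 33° → φ = 23.923°, λ = -50.202°.
Leg 3: from (23.923°, -50.202°), δ = 1508.5/3958.8 = 0.381050 rad, θ = 230.8° → φ = 9.298°, λ = -67.182°.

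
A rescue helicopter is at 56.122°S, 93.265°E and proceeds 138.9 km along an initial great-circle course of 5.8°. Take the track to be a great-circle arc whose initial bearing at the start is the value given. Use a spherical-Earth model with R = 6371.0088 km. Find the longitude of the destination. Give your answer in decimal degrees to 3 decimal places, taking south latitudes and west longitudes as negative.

longitude 93.484°

The arc subtends δ = 138.9/6371.0088 = 0.021802 rad at the centre.
With φ₁ = -56.122° = -0.979514 rad and θ = 5.8° = 0.101229 rad:
Applying the spherical law of cosines for sides, sin φ₂ = sin φ₁ cos δ + cos φ₁ sin δ cos θ = -0.817939, so φ₂ = -54.879°.
Then Δλ = atan2(0.001228, 0.320688) = 0.003829 rad, from sin θ sin δ cos φ₁ over cos δ − sin φ₁ sin φ₂.
λ₂ = 93.265° + 0.219° = 93.484°.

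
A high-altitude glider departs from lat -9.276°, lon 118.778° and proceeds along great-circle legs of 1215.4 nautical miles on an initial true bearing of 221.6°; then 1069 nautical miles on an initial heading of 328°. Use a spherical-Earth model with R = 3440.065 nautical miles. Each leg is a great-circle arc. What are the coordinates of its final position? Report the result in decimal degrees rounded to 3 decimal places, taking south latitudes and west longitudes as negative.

latitude -8.639°, longitude 94.782°

Apply the spherical direct solution leg by leg, carrying full precision between legs.
Leg 1: from (-9.276°, 118.778°), δ = 1215.4/3440.065 = 0.353307 rad, θ = 221.6° → φ = -23.991°, λ = 104.215°.
Leg 2: from (-23.991°, 104.215°), δ = 1069/3440.065 = 0.310750 rad, θ = 328° → φ = -8.639°, λ = 94.782°.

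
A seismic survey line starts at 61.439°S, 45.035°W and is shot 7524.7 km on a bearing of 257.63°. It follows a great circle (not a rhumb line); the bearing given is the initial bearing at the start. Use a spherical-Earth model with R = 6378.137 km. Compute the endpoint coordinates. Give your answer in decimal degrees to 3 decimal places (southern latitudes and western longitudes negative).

δ = 7524.7/6378.137 = 1.179765 rad (67.5955°).
Start latitude φ₁ = -1.072313 rad; initial bearing θ = 4.496492 rad.
Applying the spherical law of cosines for sides, sin φ₂ = sin φ₁ cos δ + cos φ₁ sin δ cos θ = -0.429449, so φ₂ = -25.433°.
For the longitude increment, Δλ = atan2( sin θ sin δ cos φ₁, cos δ − sin φ₁ sin φ₂ ) = atan2(-0.431744, 0.003954) = -89.475°.
Hence λ₂ = -45.035° + -89.475° = -134.510°.

latitude -25.433°, longitude -134.510°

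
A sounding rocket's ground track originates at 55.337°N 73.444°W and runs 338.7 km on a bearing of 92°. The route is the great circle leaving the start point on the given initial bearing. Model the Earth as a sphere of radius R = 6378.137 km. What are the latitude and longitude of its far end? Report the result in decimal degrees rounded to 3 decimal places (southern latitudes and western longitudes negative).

δ = 338.7/6378.137 = 0.053103 rad (3.0426°).
Start latitude φ₁ = 0.965813 rad; initial bearing θ = 1.605703 rad.
Applying the spherical law of cosines for sides, sin φ₂ = sin φ₁ cos δ + cos φ₁ sin δ cos θ = 0.820298, so φ₂ = 55.115°.
Δλ = atan2( sin θ sin δ cos φ₁ , cos δ − sin φ₁ sin φ₂ ) = atan2(0.030170, 0.323885) = 0.092882 rad = 5.322°.
Hence λ₂ = -73.444° + 5.322° = -68.122°.

latitude 55.115°, longitude -68.122°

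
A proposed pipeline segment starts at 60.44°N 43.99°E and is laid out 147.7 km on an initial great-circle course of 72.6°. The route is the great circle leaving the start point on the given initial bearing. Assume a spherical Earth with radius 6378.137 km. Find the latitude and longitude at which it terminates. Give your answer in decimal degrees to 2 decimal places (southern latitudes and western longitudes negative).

Central angle δ = d/R = 0.023157 rad.
Start latitude φ₁ = 1.054877 rad; initial bearing θ = 1.267109 rad.
sin φ₂ = sin φ₁ cos δ + cos φ₁ sin δ cos θ = (0.869840)(0.999732) + (0.493335)(0.023155)(0.299041) = 0.873022
φ₂ = asin(0.873022) = 1.061366 rad = 60.81°.
Δλ = atan2( sin θ sin δ cos φ₁ , cos δ − sin φ₁ sin φ₂ ) = atan2(0.010901, 0.240343) = 0.045323 rad = 2.60°.
λ₂ = 43.99° + 2.60° = 46.59°.

latitude 60.81°, longitude 46.59°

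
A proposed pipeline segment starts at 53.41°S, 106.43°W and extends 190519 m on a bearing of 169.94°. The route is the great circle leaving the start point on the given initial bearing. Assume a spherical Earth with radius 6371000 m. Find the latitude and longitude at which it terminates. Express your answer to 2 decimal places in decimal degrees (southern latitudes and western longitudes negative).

latitude -55.10°, longitude -105.91°

Angular distance δ = d/R = 190519 / 6371000 = 0.029904 rad.
Converting: φ₁ = -0.932180 rad, θ = 2.966013 rad.
sin φ₂ = sin φ₁ cos δ + cos φ₁ sin δ cos θ = (-0.802922)(0.999553) + (0.596085)(0.029900)(-0.984625) = -0.820111
φ₂ = asin(-0.820111) = -0.961605 rad = -55.10°.
Then Δλ = atan2(0.003113, 0.341068) = 0.009128 rad, from sin θ sin δ cos φ₁ over cos δ − sin φ₁ sin φ₂.
Hence λ₂ = -106.43° + 0.52° = -105.91°.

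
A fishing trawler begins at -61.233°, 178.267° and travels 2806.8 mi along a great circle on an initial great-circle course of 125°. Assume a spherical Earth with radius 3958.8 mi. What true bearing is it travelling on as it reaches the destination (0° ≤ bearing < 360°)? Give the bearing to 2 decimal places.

final bearing 47.50°

Angular distance δ = d/R = 2806.8 / 3958.8 = 0.709003 rad.
Start latitude φ₁ = -1.068717 rad; initial bearing θ = 2.181662 rad.
Destination latitude: φ₂ = arcsin( sin φ₁ cos δ + cos φ₁ sin δ cos θ ) = arcsin(-0.845056) = -57.678°.
For the longitude increment, Δλ = atan2( sin θ sin δ cos φ₁, cos δ − sin φ₁ sin φ₂ ) = atan2(0.256665, 0.018249) = 85.933°.
λ₂ = 178.267° + 85.933° = 264.200°, normalized to (−180°, 180°] → -95.800°.
The forward bearing on arrival equals the back-azimuth from the destination plus 180°.
Back-azimuth from P₂ (-57.68°, -95.80°) to P₁ (-61.23°, 178.27°), with Δλ' = λ₁ − λ₂ = 274.07°: atan2( sin Δλ' cos φ₁ , cos φ₂ sin φ₁ − sin φ₂ cos φ₁ cos Δλ' ) = 227.50°.
Final bearing = (227.50° + 180°) mod 360° = 47.50°.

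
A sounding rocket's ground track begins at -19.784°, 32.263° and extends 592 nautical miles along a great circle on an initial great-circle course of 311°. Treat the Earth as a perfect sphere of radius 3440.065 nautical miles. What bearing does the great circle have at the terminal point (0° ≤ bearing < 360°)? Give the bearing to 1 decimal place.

Angular distance δ = d/R = 592 / 3440.065 = 0.172090 rad.
With φ₁ = -19.784° = -0.345296 rad and θ = 311° = 5.427974 rad:
sin φ₂ = sin φ₁ cos δ + cos φ₁ sin δ cos θ = (-0.338475)(0.985229) + (0.940975)(0.171242)(0.656059) = -0.227762
φ₂ = asin(-0.227762) = -0.229779 rad = -13.165°.
For the longitude increment, Δλ = atan2( sin θ sin δ cos φ₁, cos δ − sin φ₁ sin φ₂ ) = atan2(-0.121609, 0.908137) = -7.627°.
λ₂ = λ₁ + Δλ = 24.636°.
The forward bearing on arrival equals the back-azimuth from the destination plus 180°.
Back-azimuth from P₂ (-13.2°, 24.6°) to P₁ (-19.8°, 32.3°), with Δλ' = λ₁ − λ₂ = 7.6°: atan2( sin Δλ' cos φ₁ , cos φ₂ sin φ₁ − sin φ₂ cos φ₁ cos Δλ' ) = 133.2°.
Final bearing = (133.2° + 180°) mod 360° = 313.2°.

final bearing 313.2°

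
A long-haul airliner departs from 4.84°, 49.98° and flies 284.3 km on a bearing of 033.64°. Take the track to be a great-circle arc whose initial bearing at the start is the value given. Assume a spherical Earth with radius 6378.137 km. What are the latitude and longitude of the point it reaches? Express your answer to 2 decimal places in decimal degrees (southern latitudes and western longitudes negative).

latitude 6.96°, longitude 51.40°

The arc subtends δ = 284.3/6378.137 = 0.044574 rad at the centre.
With φ₁ = 4.84° = 0.084474 rad and θ = 33.64° = 0.587129 rad:
Destination latitude: φ₂ = arcsin( sin φ₁ cos δ + cos φ₁ sin δ cos θ ) = arcsin(0.121255) = 6.96°.
For the longitude increment, Δλ = atan2( sin θ sin δ cos φ₁, cos δ − sin φ₁ sin φ₂ ) = atan2(0.024597, 0.988776) = 1.42°.
λ₂ = λ₁ + Δλ = 51.40°.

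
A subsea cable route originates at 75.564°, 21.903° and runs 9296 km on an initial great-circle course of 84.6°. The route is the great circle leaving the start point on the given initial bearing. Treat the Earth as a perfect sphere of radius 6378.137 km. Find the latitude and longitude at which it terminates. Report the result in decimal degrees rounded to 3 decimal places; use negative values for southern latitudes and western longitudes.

latitude 7.632°, longitude 115.510°

δ = 9296/6378.137 = 1.457479 rad (83.5074°).
With φ₁ = 75.564° = 1.318841 rad and θ = 84.6° = 1.476549 rad:
sin φ₂ = sin φ₁ cos δ + cos φ₁ sin δ cos θ = (0.968427)(0.113075) + (0.249298)(0.993586)(0.094108) = 0.132816
φ₂ = asin(0.132816) = 0.133209 rad = 7.632°.
Δλ = atan2( sin θ sin δ cos φ₁ , cos δ − sin φ₁ sin φ₂ ) = atan2(0.246600, -0.015547) = 1.633758 rad = 93.607°.
λ₂ = 21.903° + 93.607° = 115.510°.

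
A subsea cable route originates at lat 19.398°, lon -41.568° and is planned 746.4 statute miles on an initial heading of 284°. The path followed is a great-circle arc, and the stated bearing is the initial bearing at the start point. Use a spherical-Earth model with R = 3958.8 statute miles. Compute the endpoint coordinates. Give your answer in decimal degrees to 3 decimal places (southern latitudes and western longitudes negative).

Angular distance δ = d/R = 746.4 / 3958.8 = 0.188542 rad.
Start latitude φ₁ = 0.338559 rad; initial bearing θ = 4.956735 rad.
Applying the spherical law of cosines for sides, sin φ₂ = sin φ₁ cos δ + cos φ₁ sin δ cos θ = 0.369011, so φ₂ = 21.655°.
Δλ = atan2( sin θ sin δ cos φ₁ , cos δ − sin φ₁ sin φ₂ ) = atan2(-0.171536, 0.859720) = -0.196939 rad = -11.284°.
Hence λ₂ = -41.568° + -11.284° = -52.852°.

latitude 21.655°, longitude -52.852°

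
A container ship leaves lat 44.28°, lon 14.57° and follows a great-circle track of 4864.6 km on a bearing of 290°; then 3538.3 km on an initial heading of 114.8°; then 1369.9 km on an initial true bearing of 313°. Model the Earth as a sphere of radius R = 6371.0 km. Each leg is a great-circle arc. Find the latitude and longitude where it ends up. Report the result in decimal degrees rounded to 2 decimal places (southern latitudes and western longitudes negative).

latitude 32.16°, longitude -25.97°

Apply the spherical direct solution leg by leg, carrying full precision between legs.
Leg 1: from (44.28°, 14.57°), δ = 4864.6/6371 = 0.763554 rad, θ = 290° → φ = 42.35°, λ = -46.98°.
Leg 2: from (42.35°, -46.98°), δ = 3538.3/6371 = 0.555376 rad, θ = 114.8° → φ = 24.14°, λ = -15.35°.
Leg 3: from (24.14°, -15.35°), δ = 1369.9/6371 = 0.215021 rad, θ = 313° → φ = 32.16°, λ = -25.97°.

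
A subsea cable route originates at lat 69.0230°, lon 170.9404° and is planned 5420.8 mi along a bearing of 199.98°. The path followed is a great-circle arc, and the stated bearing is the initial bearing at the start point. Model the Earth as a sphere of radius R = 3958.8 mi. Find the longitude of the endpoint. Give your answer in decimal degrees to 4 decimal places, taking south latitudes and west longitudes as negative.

Angular distance δ = d/R = 5420.8 / 3958.8 = 1.369304 rad.
With φ₁ = 69.0230° = 1.204679 rad and θ = 199.98° = 3.490309 rad:
Applying the spherical law of cosines for sides, sin φ₂ = sin φ₁ cos δ + cos φ₁ sin δ cos θ = -0.142772, so φ₂ = -8.2083°.
For the longitude increment, Δλ = atan2( sin θ sin δ cos φ₁, cos δ − sin φ₁ sin φ₂ ) = atan2(-0.119849, 0.333441) = -19.7700°.
λ₂ = 170.9404° + -19.7700° = 151.1704°.

longitude 151.1704°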